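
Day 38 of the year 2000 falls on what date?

7 February 2000

January has 31 days (38 − 31 = 7 remain).
7 into February → February 7.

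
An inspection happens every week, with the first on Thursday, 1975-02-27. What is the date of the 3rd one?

1975-03-13

The 3rd occurrence is 2 intervals after the first: 2 × 7 = 14 days after 1975-02-27.
February has 28 days — 1 day to the end of February leaves 13.
13 days into March → 1975-03-13.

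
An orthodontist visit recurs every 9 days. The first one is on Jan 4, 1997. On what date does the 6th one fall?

The 6th occurrence is 5 intervals after the first: 5 × 9 = 45 days after Jan 4, 1997.
Jan has 31 days — 27 days to the end of Jan leaves 18.
18 days into Feb → Feb 18, 1997.

Feb 18, 1997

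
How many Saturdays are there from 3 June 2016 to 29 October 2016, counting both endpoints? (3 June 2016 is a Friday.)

3 June 2016 is a Friday; the first Saturday on or after it is 4 June 2016 (1 day later).
From 4 June 2016 to 29 October 2016: 26 + 31 + 31 + 30 + 29 = 147 days (rest of June, July, August, September, October).
147 ÷ 7 = 21 full weeks with remainder 0, so 21 more Saturdays after the first → 22.

22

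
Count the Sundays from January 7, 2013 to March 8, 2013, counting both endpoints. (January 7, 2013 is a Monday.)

8

January 7, 2013 is a Monday; the first Sunday on or after it is January 13, 2013 (6 days later).
From January 13, 2013 to March 8, 2013: 18 + 28 + 8 = 54 days (rest of January, February, March).
54 ÷ 7 = 7 full weeks with remainder 5, so 7 more Sundays after the first → 8.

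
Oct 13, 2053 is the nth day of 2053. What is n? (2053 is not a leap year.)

Days in months before Oct: 31 + 28 + 31 + 30 + 31 + 30 + 31 + 31 + 30 = 273.
Plus 13 days into Oct → day 286.

286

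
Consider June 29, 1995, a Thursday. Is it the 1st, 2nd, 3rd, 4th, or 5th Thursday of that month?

Day 29 falls in week ⌈29/7⌉ of the month.
Days 1–7 hold the 1st Thursday, 8–14 the 2nd, 15–21 the 3rd, 22–28 the 4th, 29–31 the 5th.
29 is in the range for the 5th.

5th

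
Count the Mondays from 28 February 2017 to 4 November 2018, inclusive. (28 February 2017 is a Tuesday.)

87

28 February 2017 is a Tuesday; the first Monday on or after it is 6 March 2017 (6 days later).
From 6 March 2017 to 4 November 2018: 300 + 308 = 608 days (rest of 2017, to 4 November 2018 in 2018).
608 ÷ 7 = 86 full weeks with remainder 6, so 86 more Mondays after the first → 87.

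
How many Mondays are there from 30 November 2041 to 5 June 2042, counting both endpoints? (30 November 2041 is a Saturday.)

27

30 November 2041 is a Saturday; the first Monday on or after it is 2 December 2041 (2 days later).
From 2 December 2041 to 5 June 2042: 29 + 31 + 28 + 31 + 30 + 31 + 5 = 185 days (rest of December, January, February, March, April, May, June).
185 ÷ 7 = 26 full weeks with remainder 3, so 26 more Mondays after the first → 27.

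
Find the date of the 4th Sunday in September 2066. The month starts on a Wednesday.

September 26, 2066

September 2066 begins on a Wednesday, so the first Sunday is September 5 (4 days later).
The 4th Sunday is 3 weeks later: 5 + 21 = 26.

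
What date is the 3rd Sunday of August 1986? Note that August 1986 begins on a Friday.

August 17, 1986

August 1986 begins on a Friday, so the first Sunday is August 3 (2 days later).
The 3rd Sunday is 2 weeks later: 3 + 14 = 17.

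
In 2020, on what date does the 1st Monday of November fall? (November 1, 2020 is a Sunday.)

2 November 2020

November 2020 begins on a Sunday, so the first Monday is November 2 (1 day later).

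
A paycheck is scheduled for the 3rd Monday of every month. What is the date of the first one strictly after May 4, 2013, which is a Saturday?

May 2013 starts on a Wednesday; its first Monday is the 6th, so the 3rd Monday is the 20th — May 20, 2013.
May 20, 2013 is after May 4, 2013, so that is the next one.

May 20, 2013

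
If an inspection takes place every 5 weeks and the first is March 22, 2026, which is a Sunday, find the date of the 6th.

September 13, 2026

The 6th occurrence is 5 intervals after the first: 5 × 35 = 175 days after March 22, 2026.
March has 31 days — 9 days to the end of March leaves 166.
April has 30 days (136 left).
May has 31 days (105 left).
June has 30 days (75 left).
July has 31 days (44 left).
August has 31 days (13 left).
13 days into September → September 13, 2026.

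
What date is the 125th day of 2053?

January has 31 days (125 − 31 = 94 remain).
February has 28 days (94 − 28 = 66 remain).
March has 31 days (66 − 31 = 35 remain).
April has 30 days (35 − 30 = 5 remain).
5 into May → May 5.

5 May 2053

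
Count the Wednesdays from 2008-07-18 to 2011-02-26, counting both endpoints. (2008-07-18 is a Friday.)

136

2008-07-18 is a Friday; the first Wednesday on or after it is 2008-07-23 (5 days later).
From 2008-07-23 to 2011-02-26: 161 + 365 + 365 + 57 = 948 days (rest of 2008, 2009, 2010, to 2011-02-26 in 2011).
948 ÷ 7 = 135 full weeks with remainder 3, so 135 more Wednesdays after the first → 136.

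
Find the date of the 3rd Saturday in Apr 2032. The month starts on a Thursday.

Apr 2032 begins on a Thursday, so the first Saturday is Apr 3 (2 days later).
The 3rd Saturday is 2 weeks later: 3 + 14 = 17.

Apr 17, 2032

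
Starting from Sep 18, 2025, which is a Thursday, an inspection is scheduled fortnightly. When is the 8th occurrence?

The 8th occurrence is 7 intervals after the first: 7 × 14 = 98 days after Sep 18, 2025.
Sep has 30 days — 12 days to the end of Sep leaves 86.
Oct has 31 days (55 left).
Nov has 30 days (25 left).
25 days into Dec → Dec 25, 2025.

Dec 25, 2025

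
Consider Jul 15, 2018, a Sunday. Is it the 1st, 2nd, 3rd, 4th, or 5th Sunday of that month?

3rd

Day 15 falls in week ⌈15/7⌉ of the month.
Days 1–7 hold the 1st Sunday, 8–14 the 2nd, 15–21 the 3rd, 22–28 the 4th, 29–31 the 5th.
15 is in the range for the 3rd.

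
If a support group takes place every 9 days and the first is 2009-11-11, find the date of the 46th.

2010-12-21

The 46th occurrence is 45 intervals after the first: 45 × 9 = 405 days after 2009-11-11.
November has 30 days — 19 days to the end of November leaves 386.
December has 31 days (355 left).
January has 31 days (324 left).
February has 28 days (296 left).
March has 31 days (265 left).
April has 30 days (235 left).
May has 31 days (204 left).
June has 30 days (174 left).
July has 31 days (143 left).
August has 31 days (112 left).
September has 30 days (82 left).
October has 31 days (51 left).
November has 30 days (21 left).
21 days into December → 2010-12-21.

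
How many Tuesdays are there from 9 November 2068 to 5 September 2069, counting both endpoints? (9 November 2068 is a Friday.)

43

9 November 2068 is a Friday; the first Tuesday on or after it is 13 November 2068 (4 days later).
From 13 November 2068 to 5 September 2069: 17 + 31 + 31 + 28 + 31 + 30 + 31 + 30 + 31 + 31 + 5 = 296 days (rest of November, December, January, February, March, April, May, June, July, August, September).
296 ÷ 7 = 42 full weeks with remainder 2, so 42 more Tuesdays after the first → 43.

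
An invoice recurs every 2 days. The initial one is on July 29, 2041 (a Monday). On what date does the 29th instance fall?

The 29th occurrence is 28 intervals after the first: 28 × 2 = 56 days after July 29, 2041.
July has 31 days — 2 days to the end of July leaves 54.
August has 31 days (23 left).
23 days into September → September 23, 2041.

September 23, 2041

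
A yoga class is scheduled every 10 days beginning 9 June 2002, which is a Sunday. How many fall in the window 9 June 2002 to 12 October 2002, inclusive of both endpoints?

13

Occurrences land 10·i days after 9 June 2002 for i = 0, 1, 2, …
The window opens on the start date, so the first occurrence inside is #1 on 9 June 2002.
12 October 2002 is 125 days after the start; 125 ÷ 10 = 12 remainder 5. Last occurrence in the window: #13 on 7 October 2002.
Occurrences #1 through #13: 13 in total.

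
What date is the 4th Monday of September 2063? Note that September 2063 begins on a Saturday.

2063-09-24

September 2063 begins on a Saturday, so the first Monday is September 3 (2 days later).
The 4th Monday is 3 weeks later: 3 + 21 = 24.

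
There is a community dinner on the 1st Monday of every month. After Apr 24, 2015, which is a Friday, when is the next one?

Apr 2015 starts on a Wednesday, so its 1st Monday is Apr 6, 2015 (5 days in).
That is not after Apr 24, 2015, so look at May 2015.
May 2015 starts on a Friday, so its 1st Monday is May 4, 2015 (3 days in).

May 4, 2015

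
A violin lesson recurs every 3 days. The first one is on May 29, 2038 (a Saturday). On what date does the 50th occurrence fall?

The 50th occurrence is 49 intervals after the first: 49 × 3 = 147 days after May 29, 2038.
May has 31 days — 2 days to the end of May leaves 145.
June has 30 days (115 left).
July has 31 days (84 left).
August has 31 days (53 left).
September has 30 days (23 left).
23 days into October → October 23, 2038.

October 23, 2038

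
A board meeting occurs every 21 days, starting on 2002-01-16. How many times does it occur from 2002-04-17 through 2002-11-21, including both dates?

Occurrences land 21·i days after 2002-01-16 for i = 0, 1, 2, …
2002-04-17 is 91 days after the start; 91 ÷ 21 = 4 remainder 7; since the remainder is 7, round up to i = 5. First occurrence in the window: #6 on 2002-05-01 (5×21 = 105 days in).
2002-11-21 is 309 days after the start; 309 ÷ 21 = 14 remainder 15. Last occurrence in the window: #15 on 2002-11-06.
Occurrences #6 through #15: 10 in total.

10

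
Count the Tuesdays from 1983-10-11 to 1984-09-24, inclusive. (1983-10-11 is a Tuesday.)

50

1983-10-11 is a Tuesday; the first Tuesday on or after it is 1983-10-11.
From 1983-10-11 to 1984-09-24: 81 + 268 = 349 days (rest of 1983, to 1984-09-24 in 1984).
349 ÷ 7 = 49 full weeks with remainder 6, so 49 more Tuesdays after the first → 50.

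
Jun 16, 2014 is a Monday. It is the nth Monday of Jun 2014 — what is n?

Day 16 falls in week ⌈16/7⌉ of the month.
Days 1–7 hold the 1st Monday, 8–14 the 2nd, 15–21 the 3rd, 22–28 the 4th, 29–31 the 5th.
16 is in the range for the 3rd.

3rd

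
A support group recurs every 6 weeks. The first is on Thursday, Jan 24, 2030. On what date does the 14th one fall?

Jul 24, 2031

The 14th occurrence is 13 intervals after the first: 13 × 42 = 546 days after Jan 24, 2030.
Jan has 31 days — 7 days to the end of Jan leaves 539.
From end of Jan to end of 2030 is 334 days (205 left).
Jan has 31 days (174 left).
Feb has 28 days (146 left).
Mar has 31 days (115 left).
Apr has 30 days (85 left).
May has 31 days (54 left).
Jun has 30 days (24 left).
24 days into Jul → Jul 24, 2031.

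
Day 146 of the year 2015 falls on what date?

January has 31 days (146 − 31 = 115 remain).
February has 28 days (115 − 28 = 87 remain).
March has 31 days (87 − 31 = 56 remain).
April has 30 days (56 − 30 = 26 remain).
26 into May → May 26.

2015-05-26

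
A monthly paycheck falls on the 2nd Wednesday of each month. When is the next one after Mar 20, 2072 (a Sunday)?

Apr 13, 2072

Mar 2072 starts on a Tuesday; its first Wednesday is the 2nd, so the 2nd Wednesday is the 9th — Mar 9, 2072.
That is not after Mar 20, 2072, so look at Apr 2072.
Apr 2072 starts on a Friday; its first Wednesday is the 6th, so the 2nd Wednesday is the 13th — Apr 13, 2072.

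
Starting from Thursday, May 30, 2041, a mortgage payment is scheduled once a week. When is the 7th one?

The 7th occurrence is 6 intervals after the first: 6 × 7 = 42 days after May 30, 2041.
May has 31 days — 1 day to the end of May leaves 41.
June has 30 days (11 left).
11 days into July → July 11, 2041.

July 11, 2041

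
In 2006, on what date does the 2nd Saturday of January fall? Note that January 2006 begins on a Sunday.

14 January 2006

January 2006 begins on a Sunday, so the first Saturday is January 7 (6 days later).
The 2nd Saturday is 1 weeks later: 7 + 7 = 14.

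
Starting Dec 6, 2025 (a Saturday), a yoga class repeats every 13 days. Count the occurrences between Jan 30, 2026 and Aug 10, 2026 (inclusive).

Occurrences land 13·i days after Dec 6, 2025 for i = 0, 1, 2, …
Jan 30, 2026 is 55 days after the start; 55 ÷ 13 = 4 remainder 3; since the remainder is 3, round up to i = 5. First occurrence in the window: #6 on Feb 9, 2026 (5×13 = 65 days in).
Aug 10, 2026 is 247 days after the start; 247 ÷ 13 = 19 remainder 0. Last occurrence in the window: #20 on Aug 10, 2026.
Occurrences #6 through #20: 15 in total.

15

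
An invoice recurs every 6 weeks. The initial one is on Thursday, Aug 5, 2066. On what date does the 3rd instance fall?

Oct 28, 2066

The 3rd occurrence is 2 intervals after the first: 2 × 42 = 84 days after Aug 5, 2066.
Aug has 31 days — 26 days to the end of Aug leaves 58.
Sep has 30 days (28 left).
28 days into Oct → Oct 28, 2066.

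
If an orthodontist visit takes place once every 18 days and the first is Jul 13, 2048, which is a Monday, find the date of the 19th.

Jun 2, 2049

The 19th occurrence is 18 intervals after the first: 18 × 18 = 324 days after Jul 13, 2048.
Jul has 31 days — 18 days to the end of Jul leaves 306.
Aug has 31 days (275 left).
Sep has 30 days (245 left).
Oct has 31 days (214 left).
Nov has 30 days (184 left).
Dec has 31 days (153 left).
Jan has 31 days (122 left).
Feb has 28 days (94 left).
Mar has 31 days (63 left).
Apr has 30 days (33 left).
May has 31 days (2 left).
2 days into Jun → Jun 2, 2049.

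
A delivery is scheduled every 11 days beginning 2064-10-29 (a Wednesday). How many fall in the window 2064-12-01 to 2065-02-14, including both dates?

Occurrences land 11·i days after 2064-10-29 for i = 0, 1, 2, …
2064-12-01 is 33 days after the start; 33 ÷ 11 = 3 remainder 0. First occurrence in the window: #4 on 2064-12-01 (3×11 = 33 days in).
2065-02-14 is 108 days after the start; 108 ÷ 11 = 9 remainder 9. Last occurrence in the window: #10 on 2065-02-05.
Occurrences #4 through #10: 7 in total.

7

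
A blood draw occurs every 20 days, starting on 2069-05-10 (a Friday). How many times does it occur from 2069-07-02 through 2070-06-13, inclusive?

Occurrences land 20·i days after 2069-05-10 for i = 0, 1, 2, …
2069-07-02 is 53 days after the start; 53 ÷ 20 = 2 remainder 13; since the remainder is 13, round up to i = 3. First occurrence in the window: #4 on 2069-07-09 (3×20 = 60 days in).
2070-06-13 is 399 days after the start; 399 ÷ 20 = 19 remainder 19. Last occurrence in the window: #20 on 2070-05-25.
Occurrences #4 through #20: 17 in total.

17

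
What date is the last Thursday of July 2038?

The first Thursday of July 2038 is July 1.
July 2038 has 31 days. Adding weeks: 1, 8, 15, 22, 29 — the last one ≤ 31 is the 29th.

July 29, 2038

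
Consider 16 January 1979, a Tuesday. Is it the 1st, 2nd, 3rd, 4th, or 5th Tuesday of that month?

3rd

Day 16 falls in week ⌈16/7⌉ of the month.
Days 1–7 hold the 1st Tuesday, 8–14 the 2nd, 15–21 the 3rd, 22–28 the 4th, 29–31 the 5th.
16 is in the range for the 3rd.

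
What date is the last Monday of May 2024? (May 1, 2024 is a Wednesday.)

27 May 2024

May 2024 begins on a Wednesday, so the first Monday is May 6 (5 days later).
May 2024 has 31 days. Adding weeks: 6, 13, 20, 27 — the last one ≤ 31 is the 27th.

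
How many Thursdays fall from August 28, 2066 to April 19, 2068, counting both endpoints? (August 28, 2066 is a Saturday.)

August 28, 2066 is a Saturday; the first Thursday on or after it is September 2, 2066 (5 days later).
From September 2, 2066 to April 19, 2068: 120 + 365 + 110 = 595 days (rest of 2066, 2067, to April 19, 2068 in 2068).
595 ÷ 7 = 85 full weeks with remainder 0, so 85 more Thursdays after the first → 86.

86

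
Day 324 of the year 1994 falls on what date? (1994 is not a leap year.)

January has 31 days (324 − 31 = 293 remain).
February has 28 days (293 − 28 = 265 remain).
March has 31 days (265 − 31 = 234 remain).
April has 30 days (234 − 30 = 204 remain).
May has 31 days (204 − 31 = 173 remain).
June has 30 days (173 − 30 = 143 remain).
July has 31 days (143 − 31 = 112 remain).
August has 31 days (112 − 31 = 81 remain).
September has 30 days (81 − 30 = 51 remain).
October has 31 days (51 − 31 = 20 remain).
20 into November → November 20.

20 November 1994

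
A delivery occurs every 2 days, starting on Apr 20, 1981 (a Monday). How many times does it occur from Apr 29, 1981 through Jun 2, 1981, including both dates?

Occurrences land 2·i days after Apr 20, 1981 for i = 0, 1, 2, …
Apr 29, 1981 is 9 days after the start; 9 ÷ 2 = 4 remainder 1; since the remainder is 1, round up to i = 5. First occurrence in the window: #6 on Apr 30, 1981 (5×2 = 10 days in).
Jun 2, 1981 is 43 days after the start; 43 ÷ 2 = 21 remainder 1. Last occurrence in the window: #22 on Jun 1, 1981.
Occurrences #6 through #22: 17 in total.

17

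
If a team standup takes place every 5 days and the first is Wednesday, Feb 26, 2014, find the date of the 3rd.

Mar 8, 2014

The 3rd occurrence is 2 intervals after the first: 2 × 5 = 10 days after Feb 26, 2014.
Feb has 28 days — 2 days to the end of Feb leaves 8.
8 days into Mar → Mar 8, 2014.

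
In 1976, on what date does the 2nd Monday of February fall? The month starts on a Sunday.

9 February 1976

February 1976 begins on a Sunday, so the first Monday is February 2 (1 day later).
The 2nd Monday is 1 weeks later: 2 + 7 = 9.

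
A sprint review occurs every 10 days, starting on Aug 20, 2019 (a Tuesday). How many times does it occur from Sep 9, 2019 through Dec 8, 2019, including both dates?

Occurrences land 10·i days after Aug 20, 2019 for i = 0, 1, 2, …
Sep 9, 2019 is 20 days after the start; 20 ÷ 10 = 2 remainder 0. First occurrence in the window: #3 on Sep 9, 2019 (2×10 = 20 days in).
Dec 8, 2019 is 110 days after the start; 110 ÷ 10 = 11 remainder 0. Last occurrence in the window: #12 on Dec 8, 2019.
Occurrences #3 through #12: 10 in total.

10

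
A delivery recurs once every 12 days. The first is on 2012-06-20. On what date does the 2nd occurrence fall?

The 2nd occurrence is 1 interval after the first: 1 × 12 = 12 days after 2012-06-20.
June has 30 days — 10 days to the end of June leaves 2.
2 days into July → 2012-07-02.

2012-07-02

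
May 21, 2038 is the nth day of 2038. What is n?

141

Days in months before May: 31 + 28 + 31 + 30 = 120.
Plus 21 days into May → day 141.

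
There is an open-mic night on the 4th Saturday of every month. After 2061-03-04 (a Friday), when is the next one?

2061-03-26

March 2061 starts on a Tuesday; its first Saturday is the 5th, so the 4th Saturday is the 26th — 2061-03-26.
2061-03-26 is after 2061-03-04, so that is the next one.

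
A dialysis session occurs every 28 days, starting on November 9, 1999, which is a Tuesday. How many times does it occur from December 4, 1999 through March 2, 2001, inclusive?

17

Occurrences land 28·i days after November 9, 1999 for i = 0, 1, 2, …
December 4, 1999 is 25 days after the start; 25 ÷ 28 = 0 remainder 25; since the remainder is 25, round up to i = 1. First occurrence in the window: #2 on December 7, 1999 (1×28 = 28 days in).
March 2, 2001 is 479 days after the start; 479 ÷ 28 = 17 remainder 3. Last occurrence in the window: #18 on February 27, 2001.
Occurrences #2 through #18: 17 in total.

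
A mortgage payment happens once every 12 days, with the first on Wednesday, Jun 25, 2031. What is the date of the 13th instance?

Nov 16, 2031

The 13th occurrence is 12 intervals after the first: 12 × 12 = 144 days after Jun 25, 2031.
Jun has 30 days — 5 days to the end of Jun leaves 139.
Jul has 31 days (108 left).
Aug has 31 days (77 left).
Sep has 30 days (47 left).
Oct has 31 days (16 left).
16 days into Nov → Nov 16, 2031.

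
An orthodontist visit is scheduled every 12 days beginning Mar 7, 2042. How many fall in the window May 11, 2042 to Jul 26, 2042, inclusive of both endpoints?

Occurrences land 12·i days after Mar 7, 2042 for i = 0, 1, 2, …
May 11, 2042 is 65 days after the start; 65 ÷ 12 = 5 remainder 5; since the remainder is 5, round up to i = 6. First occurrence in the window: #7 on May 18, 2042 (6×12 = 72 days in).
Jul 26, 2042 is 141 days after the start; 141 ÷ 12 = 11 remainder 9. Last occurrence in the window: #12 on Jul 17, 2042.
Occurrences #7 through #12: 6 in total.

6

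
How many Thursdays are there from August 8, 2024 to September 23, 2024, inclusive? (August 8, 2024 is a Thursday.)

7

August 8, 2024 is a Thursday; the first Thursday on or after it is August 8, 2024.
From August 8, 2024 to September 23, 2024: 23 + 23 = 46 days (rest of August, September).
46 ÷ 7 = 6 full weeks with remainder 4, so 6 more Thursdays after the first → 7.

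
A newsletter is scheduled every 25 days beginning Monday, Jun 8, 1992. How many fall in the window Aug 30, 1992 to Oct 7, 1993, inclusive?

16

Occurrences land 25·i days after Jun 8, 1992 for i = 0, 1, 2, …
Aug 30, 1992 is 83 days after the start; 83 ÷ 25 = 3 remainder 8; since the remainder is 8, round up to i = 4. First occurrence in the window: #5 on Sep 16, 1992 (4×25 = 100 days in).
Oct 7, 1993 is 486 days after the start; 486 ÷ 25 = 19 remainder 11. Last occurrence in the window: #20 on Sep 26, 1993.
Occurrences #5 through #20: 16 in total.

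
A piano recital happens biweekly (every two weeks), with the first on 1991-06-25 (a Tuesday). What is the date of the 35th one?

The 35th occurrence is 34 intervals after the first: 34 × 14 = 476 days after 1991-06-25.
June has 30 days — 5 days to the end of June leaves 471.
From end of June to end of 1991 is 184 days (287 left).
January has 31 days (256 left).
February has 29 days (227 left).
March has 31 days (196 left).
April has 30 days (166 left).
May has 31 days (135 left).
June has 30 days (105 left).
July has 31 days (74 left).
August has 31 days (43 left).
September has 30 days (13 left).
13 days into October → 1992-10-13.

1992-10-13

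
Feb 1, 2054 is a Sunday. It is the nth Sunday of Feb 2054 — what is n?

1st

Day 1 falls in week ⌈1/7⌉ of the month.
Days 1–7 hold the 1st Sunday, 8–14 the 2nd, 15–21 the 3rd, 22–28 the 4th, 29–31 the 5th.
1 is in the range for the 1st.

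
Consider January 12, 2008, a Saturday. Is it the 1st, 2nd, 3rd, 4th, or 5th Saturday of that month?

2nd

Day 12 falls in week ⌈12/7⌉ of the month.
Days 1–7 hold the 1st Saturday, 8–14 the 2nd, 15–21 the 3rd, 22–28 the 4th, 29–31 the 5th.
12 is in the range for the 2nd.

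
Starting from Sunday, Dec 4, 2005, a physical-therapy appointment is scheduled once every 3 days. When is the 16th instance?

Jan 18, 2006

The 16th occurrence is 15 intervals after the first: 15 × 3 = 45 days after Dec 4, 2005.
Dec has 31 days — 27 days to the end of Dec leaves 18.
18 days into Jan → Jan 18, 2006.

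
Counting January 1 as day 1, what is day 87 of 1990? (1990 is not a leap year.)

Jan has 31 days (87 − 31 = 56 remain).
Feb has 28 days (56 − 28 = 28 remain).
28 into Mar → Mar 28.

Mar 28, 1990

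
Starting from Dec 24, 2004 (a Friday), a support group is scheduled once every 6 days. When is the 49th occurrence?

Oct 8, 2005

The 49th occurrence is 48 intervals after the first: 48 × 6 = 288 days after Dec 24, 2004.
Dec has 31 days — 7 days to the end of Dec leaves 281.
Jan has 31 days (250 left).
Feb has 28 days (222 left).
Mar has 31 days (191 left).
Apr has 30 days (161 left).
May has 31 days (130 left).
Jun has 30 days (100 left).
Jul has 31 days (69 left).
Aug has 31 days (38 left).
Sep has 30 days (8 left).
8 days into Oct → Oct 8, 2005.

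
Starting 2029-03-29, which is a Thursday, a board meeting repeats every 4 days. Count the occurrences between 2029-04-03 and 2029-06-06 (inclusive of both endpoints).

16

Occurrences land 4·i days after 2029-03-29 for i = 0, 1, 2, …
2029-04-03 is 5 days after the start; 5 ÷ 4 = 1 remainder 1; since the remainder is 1, round up to i = 2. First occurrence in the window: #3 on 2029-04-06 (2×4 = 8 days in).
2029-06-06 is 69 days after the start; 69 ÷ 4 = 17 remainder 1. Last occurrence in the window: #18 on 2029-06-05.
Occurrences #3 through #18: 16 in total.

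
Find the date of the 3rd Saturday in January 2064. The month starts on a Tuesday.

January 2064 begins on a Tuesday, so the first Saturday is January 5 (4 days later).
The 3rd Saturday is 2 weeks later: 5 + 14 = 19.

2064-01-19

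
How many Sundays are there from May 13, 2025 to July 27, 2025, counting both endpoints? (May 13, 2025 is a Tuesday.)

May 13, 2025 is a Tuesday; the first Sunday on or after it is May 18, 2025 (5 days later).
From May 18, 2025 to July 27, 2025: 13 + 30 + 27 = 70 days (rest of May, June, July).
70 ÷ 7 = 10 full weeks with remainder 0, so 10 more Sundays after the first → 11.

11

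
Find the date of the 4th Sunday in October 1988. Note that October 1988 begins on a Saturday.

October 1988 begins on a Saturday, so the first Sunday is October 2 (1 day later).
The 4th Sunday is 3 weeks later: 2 + 21 = 23.

23 October 1988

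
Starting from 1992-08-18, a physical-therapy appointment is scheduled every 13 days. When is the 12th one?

1993-01-08

The 12th occurrence is 11 intervals after the first: 11 × 13 = 143 days after 1992-08-18.
August has 31 days — 13 days to the end of August leaves 130.
September has 30 days (100 left).
October has 31 days (69 left).
November has 30 days (39 left).
December has 31 days (8 left).
8 days into January → 1993-01-08.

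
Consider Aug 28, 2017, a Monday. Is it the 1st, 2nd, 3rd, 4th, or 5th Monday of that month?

4th

Day 28 falls in week ⌈28/7⌉ of the month.
Days 1–7 hold the 1st Monday, 8–14 the 2nd, 15–21 the 3rd, 22–28 the 4th, 29–31 the 5th.
28 is in the range for the 4th.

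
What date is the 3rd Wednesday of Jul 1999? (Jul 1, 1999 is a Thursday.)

Jul 1999 begins on a Thursday, so the first Wednesday is Jul 7 (6 days later).
The 3rd Wednesday is 2 weeks later: 7 + 14 = 21.

Jul 21, 1999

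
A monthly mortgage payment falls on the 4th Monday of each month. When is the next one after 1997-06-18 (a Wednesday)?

1997-06-23

June 1997 starts on a Sunday; its first Monday is the 2nd, so the 4th Monday is the 23rd — 1997-06-23.
1997-06-23 is after 1997-06-18, so that is the next one.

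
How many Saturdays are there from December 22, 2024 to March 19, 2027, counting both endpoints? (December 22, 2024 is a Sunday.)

December 22, 2024 is a Sunday; the first Saturday on or after it is December 28, 2024 (6 days later).
From December 28, 2024 to March 19, 2027: 3 + 365 + 365 + 78 = 811 days (rest of 2024, 2025, 2026, to March 19, 2027 in 2027).
811 ÷ 7 = 115 full weeks with remainder 6, so 115 more Saturdays after the first → 116.

116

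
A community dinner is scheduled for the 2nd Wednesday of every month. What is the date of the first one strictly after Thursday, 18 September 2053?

8 October 2053

September 2053 starts on a Monday; its first Wednesday is the 3rd, so the 2nd Wednesday is the 10th — 10 September 2053.
That is not after 18 September 2053, so look at October 2053.
October 2053 starts on a Wednesday; its first Wednesday is the 1st, so the 2nd Wednesday is the 8th — 8 October 2053.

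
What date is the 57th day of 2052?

January has 31 days (57 − 31 = 26 remain).
26 into February → February 26.

2052-02-26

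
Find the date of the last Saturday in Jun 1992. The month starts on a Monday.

Jun 27, 1992

Jun 1992 begins on a Monday, so the first Saturday is Jun 6 (5 days later).
Jun 1992 has 30 days. Adding weeks: 6, 13, 20, 27 — the last one ≤ 30 is the 27th.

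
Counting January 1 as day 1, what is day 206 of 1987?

25 July 1987

January has 31 days (206 − 31 = 175 remain).
February has 28 days (175 − 28 = 147 remain).
March has 31 days (147 − 31 = 116 remain).
April has 30 days (116 − 30 = 86 remain).
May has 31 days (86 − 31 = 55 remain).
June has 30 days (55 − 30 = 25 remain).
25 into July → July 25.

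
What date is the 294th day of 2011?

October 21, 2011

January has 31 days (294 − 31 = 263 remain).
February has 28 days (263 − 28 = 235 remain).
March has 31 days (235 − 31 = 204 remain).
April has 30 days (204 − 30 = 174 remain).
May has 31 days (174 − 31 = 143 remain).
June has 30 days (143 − 30 = 113 remain).
July has 31 days (113 − 31 = 82 remain).
August has 31 days (82 − 31 = 51 remain).
September has 30 days (51 − 30 = 21 remain).
21 into October → October 21.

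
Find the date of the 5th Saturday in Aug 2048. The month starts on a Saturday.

Aug 2048 begins on a Saturday, so the first Saturday is Aug 1.
The 5th Saturday is 4 weeks later: 1 + 28 = 29.

Aug 29, 2048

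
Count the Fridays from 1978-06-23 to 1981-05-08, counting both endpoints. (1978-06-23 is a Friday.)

1978-06-23 is a Friday; the first Friday on or after it is 1978-06-23.
From 1978-06-23 to 1981-05-08: 191 + 365 + 366 + 128 = 1050 days (rest of 1978, 1979, 1980, to 1981-05-08 in 1981).
1050 ÷ 7 = 150 full weeks with remainder 0, so 150 more Fridays after the first → 151.

151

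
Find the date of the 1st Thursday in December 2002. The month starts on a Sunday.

2002-12-05

December 2002 begins on a Sunday, so the first Thursday is December 5 (4 days later).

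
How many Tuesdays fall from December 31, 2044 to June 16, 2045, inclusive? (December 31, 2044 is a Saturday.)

December 31, 2044 is a Saturday; the first Tuesday on or after it is January 3, 2045 (3 days later).
From January 3, 2045 to June 16, 2045: 28 + 28 + 31 + 30 + 31 + 16 = 164 days (rest of January, February, March, April, May, June).
164 ÷ 7 = 23 full weeks with remainder 3, so 23 more Tuesdays after the first → 24.

24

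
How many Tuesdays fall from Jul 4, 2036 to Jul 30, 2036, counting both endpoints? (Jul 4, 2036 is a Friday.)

4

Jul 4, 2036 is a Friday; the first Tuesday on or after it is Jul 8, 2036 (4 days later).
From Jul 8, 2036 to Jul 30, 2036 is 30 − 8 = 22 days.
22 ÷ 7 = 3 full weeks with remainder 1, so 3 more Tuesdays after the first → 4.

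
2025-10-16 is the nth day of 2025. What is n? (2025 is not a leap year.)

289

Days in months before October: 31 + 28 + 31 + 30 + 31 + 30 + 31 + 31 + 30 = 273.
Plus 16 days into October → day 289.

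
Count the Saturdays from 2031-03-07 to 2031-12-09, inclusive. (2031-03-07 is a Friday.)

2031-03-07 is a Friday; the first Saturday on or after it is 2031-03-08 (1 day later).
From 2031-03-08 to 2031-12-09: 23 + 30 + 31 + 30 + 31 + 31 + 30 + 31 + 30 + 9 = 276 days (rest of March, April, May, June, July, August, September, October, November, December).
276 ÷ 7 = 39 full weeks with remainder 3, so 39 more Saturdays after the first → 40.

40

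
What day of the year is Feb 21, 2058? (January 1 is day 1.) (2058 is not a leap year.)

52

Days in months before Feb: 31 = 31.
Plus 21 days into Feb → day 52.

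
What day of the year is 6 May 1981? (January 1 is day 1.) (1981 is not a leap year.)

126

Days in months before May: 31 + 28 + 31 + 30 = 120.
Plus 6 days into May → day 126.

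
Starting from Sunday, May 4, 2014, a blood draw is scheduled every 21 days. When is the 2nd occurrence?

The 2nd occurrence is 1 interval after the first: 1 × 21 = 21 days after May 4, 2014.
21 days later is May 25, 2014.

May 25, 2014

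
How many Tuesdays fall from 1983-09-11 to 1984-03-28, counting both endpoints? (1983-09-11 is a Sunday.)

29

1983-09-11 is a Sunday; the first Tuesday on or after it is 1983-09-13 (2 days later).
From 1983-09-13 to 1984-03-28: 17 + 31 + 30 + 31 + 31 + 29 + 28 = 197 days (rest of September, October, November, December, January, February, March).
197 ÷ 7 = 28 full weeks with remainder 1, so 28 more Tuesdays after the first → 29.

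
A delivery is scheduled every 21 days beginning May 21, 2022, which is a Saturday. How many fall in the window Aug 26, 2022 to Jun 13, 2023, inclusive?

Occurrences land 21·i days after May 21, 2022 for i = 0, 1, 2, …
Aug 26, 2022 is 97 days after the start; 97 ÷ 21 = 4 remainder 13; since the remainder is 13, round up to i = 5. First occurrence in the window: #6 on Sep 3, 2022 (5×21 = 105 days in).
Jun 13, 2023 is 388 days after the start; 388 ÷ 21 = 18 remainder 10. Last occurrence in the window: #19 on Jun 3, 2023.
Occurrences #6 through #19: 14 in total.

14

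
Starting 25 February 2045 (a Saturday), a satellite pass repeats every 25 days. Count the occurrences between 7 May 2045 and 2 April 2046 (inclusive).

Occurrences land 25·i days after 25 February 2045 for i = 0, 1, 2, …
7 May 2045 is 71 days after the start; 71 ÷ 25 = 2 remainder 21; since the remainder is 21, round up to i = 3. First occurrence in the window: #4 on 11 May 2045 (3×25 = 75 days in).
2 April 2046 is 401 days after the start; 401 ÷ 25 = 16 remainder 1. Last occurrence in the window: #17 on 1 April 2046.
Occurrences #4 through #17: 14 in total.

14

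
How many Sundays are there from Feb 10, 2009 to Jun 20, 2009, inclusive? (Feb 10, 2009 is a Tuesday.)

Feb 10, 2009 is a Tuesday; the first Sunday on or after it is Feb 15, 2009 (5 days later).
From Feb 15, 2009 to Jun 20, 2009: 13 + 31 + 30 + 31 + 20 = 125 days (rest of Feb, Mar, Apr, May, Jun).
125 ÷ 7 = 17 full weeks with remainder 6, so 17 more Sundays after the first → 18.

18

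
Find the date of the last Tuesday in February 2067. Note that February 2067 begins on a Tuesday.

22 February 2067

February 2067 begins on a Tuesday, so the first Tuesday is February 1.
February 2067 has 28 days. Adding weeks: 1, 8, 15, 22 — the last one ≤ 28 is the 22nd.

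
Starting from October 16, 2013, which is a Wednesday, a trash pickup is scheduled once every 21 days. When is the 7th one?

February 19, 2014

The 7th occurrence is 6 intervals after the first: 6 × 21 = 126 days after October 16, 2013.
October has 31 days — 15 days to the end of October leaves 111.
November has 30 days (81 left).
December has 31 days (50 left).
January has 31 days (19 left).
19 days into February → February 19, 2014.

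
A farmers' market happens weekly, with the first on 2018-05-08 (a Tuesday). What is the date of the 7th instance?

2018-06-19

The 7th occurrence is 6 intervals after the first: 6 × 7 = 42 days after 2018-05-08.
May has 31 days — 23 days to the end of May leaves 19.
19 days into June → 2018-06-19.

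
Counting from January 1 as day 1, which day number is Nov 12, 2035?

Days in months before Nov: 31 + 28 + 31 + 30 + 31 + 30 + 31 + 31 + 30 + 31 = 304.
Plus 12 days into Nov → day 316.

316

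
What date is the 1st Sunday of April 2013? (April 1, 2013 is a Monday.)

April 7, 2013

April 2013 begins on a Monday, so the first Sunday is April 7 (6 days later).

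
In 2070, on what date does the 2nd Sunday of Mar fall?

Mar 9, 2070

The first Sunday of Mar 2070 is Mar 2.
The 2nd Sunday is 1 weeks later: 2 + 7 = 9.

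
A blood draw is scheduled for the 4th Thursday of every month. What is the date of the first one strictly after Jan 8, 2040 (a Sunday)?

Jan 26, 2040

Jan 2040 starts on a Sunday; its first Thursday is the 5th, so the 4th Thursday is the 26th — Jan 26, 2040.
Jan 26, 2040 is after Jan 8, 2040, so that is the next one.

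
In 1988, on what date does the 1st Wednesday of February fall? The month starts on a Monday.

3 February 1988

February 1988 begins on a Monday, so the first Wednesday is February 3 (2 days later).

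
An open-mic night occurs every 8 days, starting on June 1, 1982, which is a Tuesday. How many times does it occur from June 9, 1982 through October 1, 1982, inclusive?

Occurrences land 8·i days after June 1, 1982 for i = 0, 1, 2, …
June 9, 1982 is 8 days after the start; 8 ÷ 8 = 1 remainder 0. First occurrence in the window: #2 on June 9, 1982 (1×8 = 8 days in).
October 1, 1982 is 122 days after the start; 122 ÷ 8 = 15 remainder 2. Last occurrence in the window: #16 on September 29, 1982.
Occurrences #2 through #16: 15 in total.

15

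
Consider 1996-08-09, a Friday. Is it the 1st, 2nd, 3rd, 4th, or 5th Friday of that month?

2nd

Day 9 falls in week ⌈9/7⌉ of the month.
Days 1–7 hold the 1st Friday, 8–14 the 2nd, 15–21 the 3rd, 22–28 the 4th, 29–31 the 5th.
9 is in the range for the 2nd.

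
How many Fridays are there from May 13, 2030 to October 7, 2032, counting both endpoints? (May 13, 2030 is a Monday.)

May 13, 2030 is a Monday; the first Friday on or after it is May 17, 2030 (4 days later).
From May 17, 2030 to October 7, 2032: 228 + 365 + 281 = 874 days (rest of 2030, 2031, to October 7, 2032 in 2032).
874 ÷ 7 = 124 full weeks with remainder 6, so 124 more Fridays after the first → 125.

125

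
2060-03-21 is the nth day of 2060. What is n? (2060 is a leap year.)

81

Days in months before March: 31 + 29 = 60.
Plus 21 days into March → day 81.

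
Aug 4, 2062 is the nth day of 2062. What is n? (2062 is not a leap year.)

Days in months before Aug: 31 + 28 + 31 + 30 + 31 + 30 + 31 = 212.
Plus 4 days into Aug → day 216.

216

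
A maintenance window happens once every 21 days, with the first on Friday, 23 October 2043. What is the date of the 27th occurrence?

The 27th occurrence is 26 intervals after the first: 26 × 21 = 546 days after 23 October 2043.
October has 31 days — 8 days to the end of October leaves 538.
From end of October to end of 2043 is 61 days (477 left).
2044 has 366 days (111 left).
January has 31 days (80 left).
February has 28 days (52 left).
March has 31 days (21 left).
21 days into April → 21 April 2045.

21 April 2045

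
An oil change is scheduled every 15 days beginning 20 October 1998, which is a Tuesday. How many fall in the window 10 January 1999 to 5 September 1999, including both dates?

Occurrences land 15·i days after 20 October 1998 for i = 0, 1, 2, …
10 January 1999 is 82 days after the start; 82 ÷ 15 = 5 remainder 7; since the remainder is 7, round up to i = 6. First occurrence in the window: #7 on 18 January 1999 (6×15 = 90 days in).
5 September 1999 is 320 days after the start; 320 ÷ 15 = 21 remainder 5. Last occurrence in the window: #22 on 31 August 1999.
Occurrences #7 through #22: 16 in total.

16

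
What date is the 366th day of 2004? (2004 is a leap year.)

Jan has 31 days (366 − 31 = 335 remain).
Feb has 29 days (335 − 29 = 306 remain).
Mar has 31 days (306 − 31 = 275 remain).
Apr has 30 days (275 − 30 = 245 remain).
May has 31 days (245 − 31 = 214 remain).
Jun has 30 days (214 − 30 = 184 remain).
Jul has 31 days (184 − 31 = 153 remain).
Aug has 31 days (153 − 31 = 122 remain).
Sep has 30 days (122 − 30 = 92 remain).
Oct has 31 days (92 − 31 = 61 remain).
Nov has 30 days (61 − 30 = 31 remain).
31 into Dec → Dec 31.

Dec 31, 2004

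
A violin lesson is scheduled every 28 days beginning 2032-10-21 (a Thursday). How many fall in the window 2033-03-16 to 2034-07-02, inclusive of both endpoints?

Occurrences land 28·i days after 2032-10-21 for i = 0, 1, 2, …
2033-03-16 is 146 days after the start; 146 ÷ 28 = 5 remainder 6; since the remainder is 6, round up to i = 6. First occurrence in the window: #7 on 2033-04-07 (6×28 = 168 days in).
2034-07-02 is 619 days after the start; 619 ÷ 28 = 22 remainder 3. Last occurrence in the window: #23 on 2034-06-29.
Occurrences #7 through #23: 17 in total.

17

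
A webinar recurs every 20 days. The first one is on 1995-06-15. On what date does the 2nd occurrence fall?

The 2nd occurrence is 1 interval after the first: 1 × 20 = 20 days after 1995-06-15.
June has 30 days — 15 days to the end of June leaves 5.
5 days into July → 1995-07-05.

1995-07-05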